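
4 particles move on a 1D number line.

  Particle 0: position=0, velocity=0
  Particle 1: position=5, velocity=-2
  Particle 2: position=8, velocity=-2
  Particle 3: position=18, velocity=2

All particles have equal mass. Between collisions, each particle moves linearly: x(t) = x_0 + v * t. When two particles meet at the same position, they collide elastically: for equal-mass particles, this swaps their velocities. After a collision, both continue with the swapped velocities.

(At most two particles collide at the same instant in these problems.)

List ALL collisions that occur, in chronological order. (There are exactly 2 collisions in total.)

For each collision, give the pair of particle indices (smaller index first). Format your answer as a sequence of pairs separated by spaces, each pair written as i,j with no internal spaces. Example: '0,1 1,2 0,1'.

Answer: 0,1 1,2

Derivation:
Collision at t=5/2: particles 0 and 1 swap velocities; positions: p0=0 p1=0 p2=3 p3=23; velocities now: v0=-2 v1=0 v2=-2 v3=2
Collision at t=4: particles 1 and 2 swap velocities; positions: p0=-3 p1=0 p2=0 p3=26; velocities now: v0=-2 v1=-2 v2=0 v3=2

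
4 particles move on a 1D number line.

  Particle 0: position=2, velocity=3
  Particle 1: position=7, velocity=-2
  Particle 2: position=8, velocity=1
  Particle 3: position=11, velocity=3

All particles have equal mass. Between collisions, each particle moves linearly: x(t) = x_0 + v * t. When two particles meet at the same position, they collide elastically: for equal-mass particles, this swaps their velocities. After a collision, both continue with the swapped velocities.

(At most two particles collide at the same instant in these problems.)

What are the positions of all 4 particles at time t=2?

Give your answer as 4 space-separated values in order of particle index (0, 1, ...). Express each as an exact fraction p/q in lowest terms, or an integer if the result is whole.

Answer: 3 8 10 17

Derivation:
Collision at t=1: particles 0 and 1 swap velocities; positions: p0=5 p1=5 p2=9 p3=14; velocities now: v0=-2 v1=3 v2=1 v3=3
Advance to t=2 (no further collisions before then); velocities: v0=-2 v1=3 v2=1 v3=3; positions = 3 8 10 17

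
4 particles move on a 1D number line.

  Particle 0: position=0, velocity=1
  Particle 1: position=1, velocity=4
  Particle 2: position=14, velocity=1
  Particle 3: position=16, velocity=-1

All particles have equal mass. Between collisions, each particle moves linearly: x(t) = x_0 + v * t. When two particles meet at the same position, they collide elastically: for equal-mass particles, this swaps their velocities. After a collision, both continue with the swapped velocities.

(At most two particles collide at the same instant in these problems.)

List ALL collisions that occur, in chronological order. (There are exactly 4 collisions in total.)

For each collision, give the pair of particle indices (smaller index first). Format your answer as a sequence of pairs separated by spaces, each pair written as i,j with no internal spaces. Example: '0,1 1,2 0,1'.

Collision at t=1: particles 2 and 3 swap velocities; positions: p0=1 p1=5 p2=15 p3=15; velocities now: v0=1 v1=4 v2=-1 v3=1
Collision at t=3: particles 1 and 2 swap velocities; positions: p0=3 p1=13 p2=13 p3=17; velocities now: v0=1 v1=-1 v2=4 v3=1
Collision at t=13/3: particles 2 and 3 swap velocities; positions: p0=13/3 p1=35/3 p2=55/3 p3=55/3; velocities now: v0=1 v1=-1 v2=1 v3=4
Collision at t=8: particles 0 and 1 swap velocities; positions: p0=8 p1=8 p2=22 p3=33; velocities now: v0=-1 v1=1 v2=1 v3=4

Answer: 2,3 1,2 2,3 0,1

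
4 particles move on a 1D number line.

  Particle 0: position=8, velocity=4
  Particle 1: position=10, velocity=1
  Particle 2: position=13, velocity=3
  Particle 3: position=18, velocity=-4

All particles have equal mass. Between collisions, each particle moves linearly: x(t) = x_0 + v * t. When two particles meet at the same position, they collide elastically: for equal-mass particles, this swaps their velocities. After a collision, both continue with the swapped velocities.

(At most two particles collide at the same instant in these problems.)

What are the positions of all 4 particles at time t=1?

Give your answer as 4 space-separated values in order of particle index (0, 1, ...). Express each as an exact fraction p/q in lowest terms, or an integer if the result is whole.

Collision at t=2/3: particles 0 and 1 swap velocities; positions: p0=32/3 p1=32/3 p2=15 p3=46/3; velocities now: v0=1 v1=4 v2=3 v3=-4
Collision at t=5/7: particles 2 and 3 swap velocities; positions: p0=75/7 p1=76/7 p2=106/7 p3=106/7; velocities now: v0=1 v1=4 v2=-4 v3=3
Advance to t=1 (no further collisions before then); velocities: v0=1 v1=4 v2=-4 v3=3; positions = 11 12 14 16

Answer: 11 12 14 16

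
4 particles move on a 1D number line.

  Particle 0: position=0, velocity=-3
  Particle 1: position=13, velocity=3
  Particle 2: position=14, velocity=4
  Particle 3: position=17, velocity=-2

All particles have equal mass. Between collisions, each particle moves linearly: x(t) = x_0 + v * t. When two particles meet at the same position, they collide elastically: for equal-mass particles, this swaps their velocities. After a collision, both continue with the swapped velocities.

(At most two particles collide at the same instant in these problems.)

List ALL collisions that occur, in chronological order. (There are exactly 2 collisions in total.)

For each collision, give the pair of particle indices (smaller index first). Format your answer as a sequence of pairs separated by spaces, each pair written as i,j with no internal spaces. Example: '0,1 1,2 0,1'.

Answer: 2,3 1,2

Derivation:
Collision at t=1/2: particles 2 and 3 swap velocities; positions: p0=-3/2 p1=29/2 p2=16 p3=16; velocities now: v0=-3 v1=3 v2=-2 v3=4
Collision at t=4/5: particles 1 and 2 swap velocities; positions: p0=-12/5 p1=77/5 p2=77/5 p3=86/5; velocities now: v0=-3 v1=-2 v2=3 v3=4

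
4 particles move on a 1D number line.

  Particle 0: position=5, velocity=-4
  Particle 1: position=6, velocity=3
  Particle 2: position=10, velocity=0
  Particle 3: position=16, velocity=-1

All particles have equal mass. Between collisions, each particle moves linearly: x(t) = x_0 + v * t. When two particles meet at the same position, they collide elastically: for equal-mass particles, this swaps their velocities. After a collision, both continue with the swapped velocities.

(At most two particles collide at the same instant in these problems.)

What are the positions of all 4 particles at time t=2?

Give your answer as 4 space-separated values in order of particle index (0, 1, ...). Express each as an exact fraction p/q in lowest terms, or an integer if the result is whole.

Collision at t=4/3: particles 1 and 2 swap velocities; positions: p0=-1/3 p1=10 p2=10 p3=44/3; velocities now: v0=-4 v1=0 v2=3 v3=-1
Advance to t=2 (no further collisions before then); velocities: v0=-4 v1=0 v2=3 v3=-1; positions = -3 10 12 14

Answer: -3 10 12 14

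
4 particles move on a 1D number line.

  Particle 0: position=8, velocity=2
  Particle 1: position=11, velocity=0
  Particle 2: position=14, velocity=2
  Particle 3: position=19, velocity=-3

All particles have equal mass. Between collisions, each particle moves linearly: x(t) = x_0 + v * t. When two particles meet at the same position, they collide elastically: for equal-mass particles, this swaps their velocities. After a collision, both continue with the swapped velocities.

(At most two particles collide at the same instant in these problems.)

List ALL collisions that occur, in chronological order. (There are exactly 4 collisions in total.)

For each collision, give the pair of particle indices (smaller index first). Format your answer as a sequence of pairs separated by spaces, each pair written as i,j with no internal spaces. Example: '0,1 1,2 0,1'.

Collision at t=1: particles 2 and 3 swap velocities; positions: p0=10 p1=11 p2=16 p3=16; velocities now: v0=2 v1=0 v2=-3 v3=2
Collision at t=3/2: particles 0 and 1 swap velocities; positions: p0=11 p1=11 p2=29/2 p3=17; velocities now: v0=0 v1=2 v2=-3 v3=2
Collision at t=11/5: particles 1 and 2 swap velocities; positions: p0=11 p1=62/5 p2=62/5 p3=92/5; velocities now: v0=0 v1=-3 v2=2 v3=2
Collision at t=8/3: particles 0 and 1 swap velocities; positions: p0=11 p1=11 p2=40/3 p3=58/3; velocities now: v0=-3 v1=0 v2=2 v3=2

Answer: 2,3 0,1 1,2 0,1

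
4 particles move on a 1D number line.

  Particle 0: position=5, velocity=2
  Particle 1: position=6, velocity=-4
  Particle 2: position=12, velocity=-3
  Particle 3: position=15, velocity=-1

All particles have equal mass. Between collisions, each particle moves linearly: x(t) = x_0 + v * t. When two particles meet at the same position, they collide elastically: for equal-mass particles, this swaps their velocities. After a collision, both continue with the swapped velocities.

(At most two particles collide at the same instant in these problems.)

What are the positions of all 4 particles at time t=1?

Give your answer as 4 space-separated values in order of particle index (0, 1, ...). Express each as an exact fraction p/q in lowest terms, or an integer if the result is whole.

Answer: 2 7 9 14

Derivation:
Collision at t=1/6: particles 0 and 1 swap velocities; positions: p0=16/3 p1=16/3 p2=23/2 p3=89/6; velocities now: v0=-4 v1=2 v2=-3 v3=-1
Advance to t=1 (no further collisions before then); velocities: v0=-4 v1=2 v2=-3 v3=-1; positions = 2 7 9 14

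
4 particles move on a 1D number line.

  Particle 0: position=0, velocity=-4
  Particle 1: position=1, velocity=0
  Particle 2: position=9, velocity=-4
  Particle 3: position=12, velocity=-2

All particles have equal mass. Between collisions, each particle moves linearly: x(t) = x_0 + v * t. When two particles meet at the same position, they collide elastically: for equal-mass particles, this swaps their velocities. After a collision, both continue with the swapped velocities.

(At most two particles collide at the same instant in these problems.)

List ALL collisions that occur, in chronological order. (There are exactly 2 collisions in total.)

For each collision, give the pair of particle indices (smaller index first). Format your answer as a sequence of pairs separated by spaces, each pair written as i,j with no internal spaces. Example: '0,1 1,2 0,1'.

Collision at t=2: particles 1 and 2 swap velocities; positions: p0=-8 p1=1 p2=1 p3=8; velocities now: v0=-4 v1=-4 v2=0 v3=-2
Collision at t=11/2: particles 2 and 3 swap velocities; positions: p0=-22 p1=-13 p2=1 p3=1; velocities now: v0=-4 v1=-4 v2=-2 v3=0

Answer: 1,2 2,3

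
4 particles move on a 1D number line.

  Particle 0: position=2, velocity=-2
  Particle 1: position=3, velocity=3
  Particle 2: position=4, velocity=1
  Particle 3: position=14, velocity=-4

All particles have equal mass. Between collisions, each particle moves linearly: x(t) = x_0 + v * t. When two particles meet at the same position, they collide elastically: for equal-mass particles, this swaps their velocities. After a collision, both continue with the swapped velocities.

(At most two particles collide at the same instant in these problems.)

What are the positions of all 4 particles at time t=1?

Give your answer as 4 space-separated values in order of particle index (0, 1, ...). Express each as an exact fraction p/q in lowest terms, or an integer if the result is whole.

Collision at t=1/2: particles 1 and 2 swap velocities; positions: p0=1 p1=9/2 p2=9/2 p3=12; velocities now: v0=-2 v1=1 v2=3 v3=-4
Advance to t=1 (no further collisions before then); velocities: v0=-2 v1=1 v2=3 v3=-4; positions = 0 5 6 10

Answer: 0 5 6 10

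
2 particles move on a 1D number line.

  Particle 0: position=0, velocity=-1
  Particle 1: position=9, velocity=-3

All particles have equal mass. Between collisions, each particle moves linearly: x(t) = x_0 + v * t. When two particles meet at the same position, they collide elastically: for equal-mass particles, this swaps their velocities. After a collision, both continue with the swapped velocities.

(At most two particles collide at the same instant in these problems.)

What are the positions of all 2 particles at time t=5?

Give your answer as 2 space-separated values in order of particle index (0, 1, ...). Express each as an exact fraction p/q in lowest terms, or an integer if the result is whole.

Collision at t=9/2: particles 0 and 1 swap velocities; positions: p0=-9/2 p1=-9/2; velocities now: v0=-3 v1=-1
Advance to t=5 (no further collisions before then); velocities: v0=-3 v1=-1; positions = -6 -5

Answer: -6 -5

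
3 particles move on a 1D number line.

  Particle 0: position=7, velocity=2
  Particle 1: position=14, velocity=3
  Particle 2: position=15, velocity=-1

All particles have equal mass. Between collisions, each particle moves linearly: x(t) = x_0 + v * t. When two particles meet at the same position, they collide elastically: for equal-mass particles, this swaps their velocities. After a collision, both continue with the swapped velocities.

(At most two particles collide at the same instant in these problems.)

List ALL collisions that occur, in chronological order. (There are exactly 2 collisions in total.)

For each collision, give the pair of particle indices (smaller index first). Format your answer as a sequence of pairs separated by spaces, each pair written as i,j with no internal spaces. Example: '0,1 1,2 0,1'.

Answer: 1,2 0,1

Derivation:
Collision at t=1/4: particles 1 and 2 swap velocities; positions: p0=15/2 p1=59/4 p2=59/4; velocities now: v0=2 v1=-1 v2=3
Collision at t=8/3: particles 0 and 1 swap velocities; positions: p0=37/3 p1=37/3 p2=22; velocities now: v0=-1 v1=2 v2=3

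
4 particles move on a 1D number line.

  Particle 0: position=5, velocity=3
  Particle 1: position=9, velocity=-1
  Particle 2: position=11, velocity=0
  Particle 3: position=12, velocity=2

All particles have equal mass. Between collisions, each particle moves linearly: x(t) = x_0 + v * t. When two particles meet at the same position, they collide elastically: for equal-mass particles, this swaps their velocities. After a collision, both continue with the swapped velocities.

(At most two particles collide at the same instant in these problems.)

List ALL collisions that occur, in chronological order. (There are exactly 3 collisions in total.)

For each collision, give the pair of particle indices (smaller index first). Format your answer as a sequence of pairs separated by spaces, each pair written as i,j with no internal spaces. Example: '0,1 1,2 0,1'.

Collision at t=1: particles 0 and 1 swap velocities; positions: p0=8 p1=8 p2=11 p3=14; velocities now: v0=-1 v1=3 v2=0 v3=2
Collision at t=2: particles 1 and 2 swap velocities; positions: p0=7 p1=11 p2=11 p3=16; velocities now: v0=-1 v1=0 v2=3 v3=2
Collision at t=7: particles 2 and 3 swap velocities; positions: p0=2 p1=11 p2=26 p3=26; velocities now: v0=-1 v1=0 v2=2 v3=3

Answer: 0,1 1,2 2,3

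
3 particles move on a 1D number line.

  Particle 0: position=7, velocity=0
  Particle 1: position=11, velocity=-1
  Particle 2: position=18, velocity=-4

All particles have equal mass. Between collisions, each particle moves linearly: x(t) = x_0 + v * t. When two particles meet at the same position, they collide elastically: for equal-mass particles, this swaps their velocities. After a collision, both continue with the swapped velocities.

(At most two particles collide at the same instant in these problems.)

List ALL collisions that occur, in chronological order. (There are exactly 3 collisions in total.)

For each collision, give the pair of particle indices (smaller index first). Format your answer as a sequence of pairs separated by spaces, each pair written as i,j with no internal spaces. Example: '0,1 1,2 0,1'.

Answer: 1,2 0,1 1,2

Derivation:
Collision at t=7/3: particles 1 and 2 swap velocities; positions: p0=7 p1=26/3 p2=26/3; velocities now: v0=0 v1=-4 v2=-1
Collision at t=11/4: particles 0 and 1 swap velocities; positions: p0=7 p1=7 p2=33/4; velocities now: v0=-4 v1=0 v2=-1
Collision at t=4: particles 1 and 2 swap velocities; positions: p0=2 p1=7 p2=7; velocities now: v0=-4 v1=-1 v2=0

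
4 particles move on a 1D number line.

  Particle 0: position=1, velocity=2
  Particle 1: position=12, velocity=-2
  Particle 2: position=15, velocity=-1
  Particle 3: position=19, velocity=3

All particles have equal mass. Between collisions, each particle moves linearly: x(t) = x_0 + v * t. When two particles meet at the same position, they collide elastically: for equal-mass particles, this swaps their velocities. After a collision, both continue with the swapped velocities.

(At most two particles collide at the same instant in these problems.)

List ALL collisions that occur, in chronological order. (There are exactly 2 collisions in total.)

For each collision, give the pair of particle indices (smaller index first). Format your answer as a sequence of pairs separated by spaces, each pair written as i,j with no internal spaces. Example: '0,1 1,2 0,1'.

Collision at t=11/4: particles 0 and 1 swap velocities; positions: p0=13/2 p1=13/2 p2=49/4 p3=109/4; velocities now: v0=-2 v1=2 v2=-1 v3=3
Collision at t=14/3: particles 1 and 2 swap velocities; positions: p0=8/3 p1=31/3 p2=31/3 p3=33; velocities now: v0=-2 v1=-1 v2=2 v3=3

Answer: 0,1 1,2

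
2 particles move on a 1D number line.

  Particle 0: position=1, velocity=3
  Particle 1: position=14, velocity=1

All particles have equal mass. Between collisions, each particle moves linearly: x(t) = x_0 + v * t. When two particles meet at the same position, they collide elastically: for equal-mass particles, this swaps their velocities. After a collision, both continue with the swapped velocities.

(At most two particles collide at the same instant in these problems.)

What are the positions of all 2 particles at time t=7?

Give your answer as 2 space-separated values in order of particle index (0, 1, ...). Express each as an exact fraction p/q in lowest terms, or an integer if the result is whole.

Answer: 21 22

Derivation:
Collision at t=13/2: particles 0 and 1 swap velocities; positions: p0=41/2 p1=41/2; velocities now: v0=1 v1=3
Advance to t=7 (no further collisions before then); velocities: v0=1 v1=3; positions = 21 22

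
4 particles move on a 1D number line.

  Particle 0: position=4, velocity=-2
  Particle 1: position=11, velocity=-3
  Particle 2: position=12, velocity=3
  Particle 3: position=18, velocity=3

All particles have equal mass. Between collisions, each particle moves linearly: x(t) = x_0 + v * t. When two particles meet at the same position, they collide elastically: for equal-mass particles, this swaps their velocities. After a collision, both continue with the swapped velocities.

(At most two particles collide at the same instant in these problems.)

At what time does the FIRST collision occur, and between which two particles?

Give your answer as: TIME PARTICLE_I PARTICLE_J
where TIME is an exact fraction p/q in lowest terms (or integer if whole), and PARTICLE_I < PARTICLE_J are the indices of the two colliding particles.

Answer: 7 0 1

Derivation:
Pair (0,1): pos 4,11 vel -2,-3 -> gap=7, closing at 1/unit, collide at t=7
Pair (1,2): pos 11,12 vel -3,3 -> not approaching (rel speed -6 <= 0)
Pair (2,3): pos 12,18 vel 3,3 -> not approaching (rel speed 0 <= 0)
Earliest collision: t=7 between 0 and 1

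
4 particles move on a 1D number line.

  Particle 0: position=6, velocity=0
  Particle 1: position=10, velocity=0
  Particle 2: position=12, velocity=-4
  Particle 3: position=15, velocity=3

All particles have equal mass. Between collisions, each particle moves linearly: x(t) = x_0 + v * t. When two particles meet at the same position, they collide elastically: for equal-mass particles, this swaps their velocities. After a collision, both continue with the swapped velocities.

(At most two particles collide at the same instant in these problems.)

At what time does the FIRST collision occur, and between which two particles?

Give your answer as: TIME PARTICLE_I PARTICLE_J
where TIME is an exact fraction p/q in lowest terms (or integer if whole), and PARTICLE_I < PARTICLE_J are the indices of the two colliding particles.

Answer: 1/2 1 2

Derivation:
Pair (0,1): pos 6,10 vel 0,0 -> not approaching (rel speed 0 <= 0)
Pair (1,2): pos 10,12 vel 0,-4 -> gap=2, closing at 4/unit, collide at t=1/2
Pair (2,3): pos 12,15 vel -4,3 -> not approaching (rel speed -7 <= 0)
Earliest collision: t=1/2 between 1 and 2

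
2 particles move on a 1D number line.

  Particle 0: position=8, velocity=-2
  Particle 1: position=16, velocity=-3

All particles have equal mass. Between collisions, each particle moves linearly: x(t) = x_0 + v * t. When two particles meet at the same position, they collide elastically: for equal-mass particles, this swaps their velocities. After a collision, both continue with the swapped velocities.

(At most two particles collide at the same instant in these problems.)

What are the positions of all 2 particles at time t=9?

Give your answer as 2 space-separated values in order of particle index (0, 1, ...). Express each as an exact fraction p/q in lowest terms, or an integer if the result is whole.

Collision at t=8: particles 0 and 1 swap velocities; positions: p0=-8 p1=-8; velocities now: v0=-3 v1=-2
Advance to t=9 (no further collisions before then); velocities: v0=-3 v1=-2; positions = -11 -10

Answer: -11 -10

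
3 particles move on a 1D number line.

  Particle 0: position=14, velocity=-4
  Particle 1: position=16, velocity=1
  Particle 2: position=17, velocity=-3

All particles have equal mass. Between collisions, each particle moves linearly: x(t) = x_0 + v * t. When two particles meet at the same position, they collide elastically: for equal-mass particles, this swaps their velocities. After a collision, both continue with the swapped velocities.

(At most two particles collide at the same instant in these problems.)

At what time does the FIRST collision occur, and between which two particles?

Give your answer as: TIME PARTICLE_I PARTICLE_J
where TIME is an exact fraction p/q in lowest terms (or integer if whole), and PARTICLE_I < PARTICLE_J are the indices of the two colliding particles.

Pair (0,1): pos 14,16 vel -4,1 -> not approaching (rel speed -5 <= 0)
Pair (1,2): pos 16,17 vel 1,-3 -> gap=1, closing at 4/unit, collide at t=1/4
Earliest collision: t=1/4 between 1 and 2

Answer: 1/4 1 2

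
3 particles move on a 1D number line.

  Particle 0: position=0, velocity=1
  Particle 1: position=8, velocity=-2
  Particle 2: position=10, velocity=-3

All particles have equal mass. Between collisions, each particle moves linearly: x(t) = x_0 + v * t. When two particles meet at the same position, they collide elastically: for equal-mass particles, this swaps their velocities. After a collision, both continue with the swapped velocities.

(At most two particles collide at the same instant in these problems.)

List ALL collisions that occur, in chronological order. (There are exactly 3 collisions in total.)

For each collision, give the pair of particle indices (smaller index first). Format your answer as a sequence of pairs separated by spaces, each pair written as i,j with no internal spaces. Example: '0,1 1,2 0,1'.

Collision at t=2: particles 1 and 2 swap velocities; positions: p0=2 p1=4 p2=4; velocities now: v0=1 v1=-3 v2=-2
Collision at t=5/2: particles 0 and 1 swap velocities; positions: p0=5/2 p1=5/2 p2=3; velocities now: v0=-3 v1=1 v2=-2
Collision at t=8/3: particles 1 and 2 swap velocities; positions: p0=2 p1=8/3 p2=8/3; velocities now: v0=-3 v1=-2 v2=1

Answer: 1,2 0,1 1,2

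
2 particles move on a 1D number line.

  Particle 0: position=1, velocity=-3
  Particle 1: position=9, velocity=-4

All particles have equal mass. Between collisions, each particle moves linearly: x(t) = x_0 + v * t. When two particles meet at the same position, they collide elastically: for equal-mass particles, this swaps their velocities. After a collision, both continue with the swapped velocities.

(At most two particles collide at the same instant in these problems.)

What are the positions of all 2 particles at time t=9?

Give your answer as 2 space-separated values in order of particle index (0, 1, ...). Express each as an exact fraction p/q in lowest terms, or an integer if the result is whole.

Collision at t=8: particles 0 and 1 swap velocities; positions: p0=-23 p1=-23; velocities now: v0=-4 v1=-3
Advance to t=9 (no further collisions before then); velocities: v0=-4 v1=-3; positions = -27 -26

Answer: -27 -26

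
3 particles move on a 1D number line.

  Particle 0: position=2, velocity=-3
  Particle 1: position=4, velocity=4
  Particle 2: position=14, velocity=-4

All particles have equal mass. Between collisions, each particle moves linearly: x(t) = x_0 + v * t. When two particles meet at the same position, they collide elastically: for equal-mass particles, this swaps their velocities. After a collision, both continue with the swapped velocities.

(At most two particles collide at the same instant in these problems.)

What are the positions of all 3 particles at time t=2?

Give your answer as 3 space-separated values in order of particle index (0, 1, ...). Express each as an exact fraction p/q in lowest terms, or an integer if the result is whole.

Collision at t=5/4: particles 1 and 2 swap velocities; positions: p0=-7/4 p1=9 p2=9; velocities now: v0=-3 v1=-4 v2=4
Advance to t=2 (no further collisions before then); velocities: v0=-3 v1=-4 v2=4; positions = -4 6 12

Answer: -4 6 12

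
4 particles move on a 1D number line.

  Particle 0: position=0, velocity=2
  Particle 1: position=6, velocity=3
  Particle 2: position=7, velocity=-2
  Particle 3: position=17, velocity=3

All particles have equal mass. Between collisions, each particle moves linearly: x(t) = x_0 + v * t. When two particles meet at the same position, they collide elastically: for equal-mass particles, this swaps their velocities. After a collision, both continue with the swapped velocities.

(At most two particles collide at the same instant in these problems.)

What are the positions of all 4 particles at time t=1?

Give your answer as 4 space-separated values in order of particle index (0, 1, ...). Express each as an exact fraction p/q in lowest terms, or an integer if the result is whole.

Collision at t=1/5: particles 1 and 2 swap velocities; positions: p0=2/5 p1=33/5 p2=33/5 p3=88/5; velocities now: v0=2 v1=-2 v2=3 v3=3
Advance to t=1 (no further collisions before then); velocities: v0=2 v1=-2 v2=3 v3=3; positions = 2 5 9 20

Answer: 2 5 9 20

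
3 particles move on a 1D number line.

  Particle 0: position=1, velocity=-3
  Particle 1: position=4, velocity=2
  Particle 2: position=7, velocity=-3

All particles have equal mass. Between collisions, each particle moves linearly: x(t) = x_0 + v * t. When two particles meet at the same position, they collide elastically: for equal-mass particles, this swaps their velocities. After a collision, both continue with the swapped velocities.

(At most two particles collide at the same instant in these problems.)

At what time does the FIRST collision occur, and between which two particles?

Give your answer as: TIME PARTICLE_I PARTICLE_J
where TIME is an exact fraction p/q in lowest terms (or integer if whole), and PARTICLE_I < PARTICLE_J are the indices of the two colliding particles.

Pair (0,1): pos 1,4 vel -3,2 -> not approaching (rel speed -5 <= 0)
Pair (1,2): pos 4,7 vel 2,-3 -> gap=3, closing at 5/unit, collide at t=3/5
Earliest collision: t=3/5 between 1 and 2

Answer: 3/5 1 2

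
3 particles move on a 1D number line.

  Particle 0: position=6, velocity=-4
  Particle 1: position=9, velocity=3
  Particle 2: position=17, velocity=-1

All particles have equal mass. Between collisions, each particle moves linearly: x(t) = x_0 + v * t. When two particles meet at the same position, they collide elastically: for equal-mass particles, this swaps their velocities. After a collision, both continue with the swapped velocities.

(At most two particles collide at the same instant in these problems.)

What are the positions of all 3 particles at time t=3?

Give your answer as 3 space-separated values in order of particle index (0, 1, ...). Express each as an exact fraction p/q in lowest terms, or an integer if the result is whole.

Answer: -6 14 18

Derivation:
Collision at t=2: particles 1 and 2 swap velocities; positions: p0=-2 p1=15 p2=15; velocities now: v0=-4 v1=-1 v2=3
Advance to t=3 (no further collisions before then); velocities: v0=-4 v1=-1 v2=3; positions = -6 14 18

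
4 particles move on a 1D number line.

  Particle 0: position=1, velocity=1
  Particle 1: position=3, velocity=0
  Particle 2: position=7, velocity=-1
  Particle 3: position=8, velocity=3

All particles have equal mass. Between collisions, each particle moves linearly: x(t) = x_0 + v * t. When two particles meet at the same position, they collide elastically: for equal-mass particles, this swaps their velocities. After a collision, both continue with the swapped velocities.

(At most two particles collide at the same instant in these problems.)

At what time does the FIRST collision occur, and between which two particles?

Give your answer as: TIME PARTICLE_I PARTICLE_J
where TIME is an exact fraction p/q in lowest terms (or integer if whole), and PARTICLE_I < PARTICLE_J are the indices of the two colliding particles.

Pair (0,1): pos 1,3 vel 1,0 -> gap=2, closing at 1/unit, collide at t=2
Pair (1,2): pos 3,7 vel 0,-1 -> gap=4, closing at 1/unit, collide at t=4
Pair (2,3): pos 7,8 vel -1,3 -> not approaching (rel speed -4 <= 0)
Earliest collision: t=2 between 0 and 1

Answer: 2 0 1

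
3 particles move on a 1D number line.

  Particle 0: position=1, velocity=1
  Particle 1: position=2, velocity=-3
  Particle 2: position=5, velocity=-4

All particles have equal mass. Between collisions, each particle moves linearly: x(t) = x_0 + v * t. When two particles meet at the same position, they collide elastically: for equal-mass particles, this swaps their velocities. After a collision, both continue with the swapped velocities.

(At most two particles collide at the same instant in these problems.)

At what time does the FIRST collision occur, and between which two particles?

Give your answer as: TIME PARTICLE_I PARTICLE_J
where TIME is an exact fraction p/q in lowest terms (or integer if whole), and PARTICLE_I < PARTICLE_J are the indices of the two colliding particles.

Pair (0,1): pos 1,2 vel 1,-3 -> gap=1, closing at 4/unit, collide at t=1/4
Pair (1,2): pos 2,5 vel -3,-4 -> gap=3, closing at 1/unit, collide at t=3
Earliest collision: t=1/4 between 0 and 1

Answer: 1/4 0 1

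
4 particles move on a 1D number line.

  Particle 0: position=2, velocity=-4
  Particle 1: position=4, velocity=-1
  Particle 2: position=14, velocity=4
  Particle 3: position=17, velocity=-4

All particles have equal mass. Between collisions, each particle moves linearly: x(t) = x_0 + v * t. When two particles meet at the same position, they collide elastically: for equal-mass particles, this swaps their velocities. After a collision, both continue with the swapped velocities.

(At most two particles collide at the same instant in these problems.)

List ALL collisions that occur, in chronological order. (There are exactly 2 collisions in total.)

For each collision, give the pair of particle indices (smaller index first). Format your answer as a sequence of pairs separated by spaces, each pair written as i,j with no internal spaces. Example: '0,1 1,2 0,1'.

Answer: 2,3 1,2

Derivation:
Collision at t=3/8: particles 2 and 3 swap velocities; positions: p0=1/2 p1=29/8 p2=31/2 p3=31/2; velocities now: v0=-4 v1=-1 v2=-4 v3=4
Collision at t=13/3: particles 1 and 2 swap velocities; positions: p0=-46/3 p1=-1/3 p2=-1/3 p3=94/3; velocities now: v0=-4 v1=-4 v2=-1 v3=4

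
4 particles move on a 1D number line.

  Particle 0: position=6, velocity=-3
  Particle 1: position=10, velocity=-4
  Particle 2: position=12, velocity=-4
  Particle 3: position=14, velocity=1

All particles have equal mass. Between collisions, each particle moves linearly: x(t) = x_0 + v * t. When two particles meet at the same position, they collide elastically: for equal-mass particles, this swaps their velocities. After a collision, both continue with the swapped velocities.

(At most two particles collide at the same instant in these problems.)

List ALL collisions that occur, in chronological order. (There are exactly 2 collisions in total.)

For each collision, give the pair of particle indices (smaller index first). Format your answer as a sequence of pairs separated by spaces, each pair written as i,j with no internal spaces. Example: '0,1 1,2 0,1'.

Collision at t=4: particles 0 and 1 swap velocities; positions: p0=-6 p1=-6 p2=-4 p3=18; velocities now: v0=-4 v1=-3 v2=-4 v3=1
Collision at t=6: particles 1 and 2 swap velocities; positions: p0=-14 p1=-12 p2=-12 p3=20; velocities now: v0=-4 v1=-4 v2=-3 v3=1

Answer: 0,1 1,2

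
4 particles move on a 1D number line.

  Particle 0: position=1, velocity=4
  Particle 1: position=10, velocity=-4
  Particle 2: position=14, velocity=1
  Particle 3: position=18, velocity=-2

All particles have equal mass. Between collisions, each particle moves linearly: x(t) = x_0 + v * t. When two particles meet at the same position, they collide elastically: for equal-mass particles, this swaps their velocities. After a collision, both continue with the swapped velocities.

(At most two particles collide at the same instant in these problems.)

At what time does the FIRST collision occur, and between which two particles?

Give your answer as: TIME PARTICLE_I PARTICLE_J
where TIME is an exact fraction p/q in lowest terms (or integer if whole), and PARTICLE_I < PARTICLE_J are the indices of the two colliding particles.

Answer: 9/8 0 1

Derivation:
Pair (0,1): pos 1,10 vel 4,-4 -> gap=9, closing at 8/unit, collide at t=9/8
Pair (1,2): pos 10,14 vel -4,1 -> not approaching (rel speed -5 <= 0)
Pair (2,3): pos 14,18 vel 1,-2 -> gap=4, closing at 3/unit, collide at t=4/3
Earliest collision: t=9/8 between 0 and 1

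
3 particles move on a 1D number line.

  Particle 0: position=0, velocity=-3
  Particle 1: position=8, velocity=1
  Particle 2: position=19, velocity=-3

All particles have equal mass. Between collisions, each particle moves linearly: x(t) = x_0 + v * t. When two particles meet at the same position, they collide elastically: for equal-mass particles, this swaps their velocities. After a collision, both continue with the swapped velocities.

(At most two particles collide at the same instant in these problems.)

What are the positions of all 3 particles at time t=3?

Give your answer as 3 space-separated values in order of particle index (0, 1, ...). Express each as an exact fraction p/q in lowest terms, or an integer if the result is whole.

Collision at t=11/4: particles 1 and 2 swap velocities; positions: p0=-33/4 p1=43/4 p2=43/4; velocities now: v0=-3 v1=-3 v2=1
Advance to t=3 (no further collisions before then); velocities: v0=-3 v1=-3 v2=1; positions = -9 10 11

Answer: -9 10 11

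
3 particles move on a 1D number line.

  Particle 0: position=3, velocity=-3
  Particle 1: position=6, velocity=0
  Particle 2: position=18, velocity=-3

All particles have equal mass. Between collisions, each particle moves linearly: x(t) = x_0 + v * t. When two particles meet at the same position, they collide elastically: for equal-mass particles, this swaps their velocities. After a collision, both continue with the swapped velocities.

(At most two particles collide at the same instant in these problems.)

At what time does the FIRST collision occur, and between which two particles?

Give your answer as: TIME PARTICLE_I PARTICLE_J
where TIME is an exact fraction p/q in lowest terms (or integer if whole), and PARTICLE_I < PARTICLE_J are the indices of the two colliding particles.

Pair (0,1): pos 3,6 vel -3,0 -> not approaching (rel speed -3 <= 0)
Pair (1,2): pos 6,18 vel 0,-3 -> gap=12, closing at 3/unit, collide at t=4
Earliest collision: t=4 between 1 and 2

Answer: 4 1 2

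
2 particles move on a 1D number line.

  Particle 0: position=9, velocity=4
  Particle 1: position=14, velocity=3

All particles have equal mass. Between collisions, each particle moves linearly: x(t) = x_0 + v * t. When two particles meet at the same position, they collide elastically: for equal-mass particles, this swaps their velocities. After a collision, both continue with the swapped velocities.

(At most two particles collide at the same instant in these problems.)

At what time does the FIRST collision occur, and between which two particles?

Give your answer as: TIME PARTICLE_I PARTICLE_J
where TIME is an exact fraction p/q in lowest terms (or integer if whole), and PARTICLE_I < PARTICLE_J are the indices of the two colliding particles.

Pair (0,1): pos 9,14 vel 4,3 -> gap=5, closing at 1/unit, collide at t=5
Earliest collision: t=5 between 0 and 1

Answer: 5 0 1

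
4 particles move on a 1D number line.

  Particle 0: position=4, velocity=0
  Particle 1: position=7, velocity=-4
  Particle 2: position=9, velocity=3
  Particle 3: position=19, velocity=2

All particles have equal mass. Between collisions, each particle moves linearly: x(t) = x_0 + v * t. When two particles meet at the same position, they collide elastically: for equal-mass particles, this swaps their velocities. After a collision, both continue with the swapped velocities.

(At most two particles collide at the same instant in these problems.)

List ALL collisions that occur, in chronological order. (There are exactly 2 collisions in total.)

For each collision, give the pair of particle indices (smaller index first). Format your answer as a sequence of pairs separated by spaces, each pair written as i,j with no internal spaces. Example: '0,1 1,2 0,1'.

Collision at t=3/4: particles 0 and 1 swap velocities; positions: p0=4 p1=4 p2=45/4 p3=41/2; velocities now: v0=-4 v1=0 v2=3 v3=2
Collision at t=10: particles 2 and 3 swap velocities; positions: p0=-33 p1=4 p2=39 p3=39; velocities now: v0=-4 v1=0 v2=2 v3=3

Answer: 0,1 2,3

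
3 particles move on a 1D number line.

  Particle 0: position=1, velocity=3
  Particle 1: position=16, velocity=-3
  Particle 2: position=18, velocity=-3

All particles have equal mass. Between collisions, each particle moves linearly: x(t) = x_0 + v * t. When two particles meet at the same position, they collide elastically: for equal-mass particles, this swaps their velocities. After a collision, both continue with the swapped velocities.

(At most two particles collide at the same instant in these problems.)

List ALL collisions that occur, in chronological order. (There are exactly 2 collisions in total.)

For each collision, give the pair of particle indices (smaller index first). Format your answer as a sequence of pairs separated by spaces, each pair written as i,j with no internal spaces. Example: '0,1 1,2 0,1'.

Collision at t=5/2: particles 0 and 1 swap velocities; positions: p0=17/2 p1=17/2 p2=21/2; velocities now: v0=-3 v1=3 v2=-3
Collision at t=17/6: particles 1 and 2 swap velocities; positions: p0=15/2 p1=19/2 p2=19/2; velocities now: v0=-3 v1=-3 v2=3

Answer: 0,1 1,2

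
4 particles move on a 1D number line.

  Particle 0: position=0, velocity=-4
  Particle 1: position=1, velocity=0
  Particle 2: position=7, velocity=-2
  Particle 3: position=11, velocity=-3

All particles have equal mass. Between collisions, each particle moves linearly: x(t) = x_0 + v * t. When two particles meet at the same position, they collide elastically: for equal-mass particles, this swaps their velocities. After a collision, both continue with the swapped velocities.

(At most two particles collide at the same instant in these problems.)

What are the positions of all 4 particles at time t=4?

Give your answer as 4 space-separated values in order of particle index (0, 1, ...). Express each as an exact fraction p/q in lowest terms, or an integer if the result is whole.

Answer: -16 -1 -1 1

Derivation:
Collision at t=3: particles 1 and 2 swap velocities; positions: p0=-12 p1=1 p2=1 p3=2; velocities now: v0=-4 v1=-2 v2=0 v3=-3
Collision at t=10/3: particles 2 and 3 swap velocities; positions: p0=-40/3 p1=1/3 p2=1 p3=1; velocities now: v0=-4 v1=-2 v2=-3 v3=0
Collision at t=4: particles 1 and 2 swap velocities; positions: p0=-16 p1=-1 p2=-1 p3=1; velocities now: v0=-4 v1=-3 v2=-2 v3=0
Advance to t=4 (no further collisions before then); velocities: v0=-4 v1=-3 v2=-2 v3=0; positions = -16 -1 -1 1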